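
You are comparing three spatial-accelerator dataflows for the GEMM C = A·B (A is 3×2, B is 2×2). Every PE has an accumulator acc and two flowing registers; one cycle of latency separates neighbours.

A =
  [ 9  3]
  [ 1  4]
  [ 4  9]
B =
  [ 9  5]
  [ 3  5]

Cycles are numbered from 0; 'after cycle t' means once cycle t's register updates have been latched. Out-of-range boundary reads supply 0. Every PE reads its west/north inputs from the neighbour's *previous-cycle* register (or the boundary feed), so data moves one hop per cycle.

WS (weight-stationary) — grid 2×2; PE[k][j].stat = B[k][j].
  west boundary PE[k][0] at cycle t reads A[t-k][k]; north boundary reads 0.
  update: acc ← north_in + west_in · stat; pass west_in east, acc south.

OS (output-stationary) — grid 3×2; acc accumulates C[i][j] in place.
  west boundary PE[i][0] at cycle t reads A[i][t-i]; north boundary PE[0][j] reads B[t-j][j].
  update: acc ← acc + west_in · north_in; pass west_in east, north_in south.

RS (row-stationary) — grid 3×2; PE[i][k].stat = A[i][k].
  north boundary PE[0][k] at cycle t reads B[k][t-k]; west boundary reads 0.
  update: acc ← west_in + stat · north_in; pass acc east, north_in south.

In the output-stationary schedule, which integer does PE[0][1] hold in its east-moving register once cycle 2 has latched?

OS 3×2: PE[0][1] cycle-by-cycle (with neighbour feeds):
  t=0 PE[0][0]: acc=81 h=9 v=9
  t=0 PE[0][1]: acc=0 h=0 v=0
  t=1 PE[0][0]: acc=90 h=3 v=3
  t=1 PE[0][1]: acc=45 h=9 v=5
  t=2 PE[0][0]: acc=90 h=0 v=0
  t=2 PE[0][1]: acc=60 h=3 v=5

register = 3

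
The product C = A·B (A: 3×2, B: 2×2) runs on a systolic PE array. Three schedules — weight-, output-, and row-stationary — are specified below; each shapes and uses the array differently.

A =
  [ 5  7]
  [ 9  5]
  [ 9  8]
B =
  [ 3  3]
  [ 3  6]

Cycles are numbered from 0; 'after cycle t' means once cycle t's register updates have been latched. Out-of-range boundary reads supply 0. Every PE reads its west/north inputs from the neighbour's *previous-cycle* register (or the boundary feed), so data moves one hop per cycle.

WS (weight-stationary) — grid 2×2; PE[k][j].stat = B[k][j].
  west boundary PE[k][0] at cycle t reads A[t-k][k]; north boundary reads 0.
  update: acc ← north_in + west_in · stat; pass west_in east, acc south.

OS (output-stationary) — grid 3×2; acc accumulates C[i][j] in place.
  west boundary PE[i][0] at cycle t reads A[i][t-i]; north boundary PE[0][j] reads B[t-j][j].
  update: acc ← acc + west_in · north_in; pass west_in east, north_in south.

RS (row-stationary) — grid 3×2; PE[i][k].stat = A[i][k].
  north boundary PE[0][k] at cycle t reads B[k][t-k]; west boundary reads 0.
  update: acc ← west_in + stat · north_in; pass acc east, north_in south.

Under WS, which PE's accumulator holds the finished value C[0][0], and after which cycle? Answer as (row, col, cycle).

(row, col, cycle) = (1, 0, 1)

WS — PE[1][0] is where C[0][0] collects:
  after 0 — PE[1][0] acc=0, pass-E 0, pass-S 0
  after 1 — PE[1][0] acc=36, pass-E 7, pass-S 36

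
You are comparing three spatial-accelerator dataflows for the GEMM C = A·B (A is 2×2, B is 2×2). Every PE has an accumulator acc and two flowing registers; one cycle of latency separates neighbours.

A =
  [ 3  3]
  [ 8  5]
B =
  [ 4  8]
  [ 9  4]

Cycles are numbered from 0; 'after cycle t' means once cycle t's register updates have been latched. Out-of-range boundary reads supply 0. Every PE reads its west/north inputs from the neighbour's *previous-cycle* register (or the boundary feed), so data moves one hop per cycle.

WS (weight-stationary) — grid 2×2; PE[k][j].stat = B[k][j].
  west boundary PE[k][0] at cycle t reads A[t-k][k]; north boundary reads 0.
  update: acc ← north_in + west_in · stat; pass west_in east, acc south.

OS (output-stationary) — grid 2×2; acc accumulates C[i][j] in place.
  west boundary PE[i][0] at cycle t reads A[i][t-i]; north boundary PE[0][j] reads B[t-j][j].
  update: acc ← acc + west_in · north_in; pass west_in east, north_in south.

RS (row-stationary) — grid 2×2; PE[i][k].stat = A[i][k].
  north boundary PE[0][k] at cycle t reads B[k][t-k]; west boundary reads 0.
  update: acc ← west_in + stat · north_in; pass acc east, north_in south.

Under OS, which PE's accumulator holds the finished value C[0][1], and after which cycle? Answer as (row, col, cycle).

Under OS, C[0][1] lands at PE[0][1]:
  @0  [0,1]  acc 0  |  →0  ↓0
  @1  [0,1]  acc 24  |  →3  ↓8
  @2  [0,1]  acc 36  |  →3  ↓4

(row, col, cycle) = (0, 1, 2)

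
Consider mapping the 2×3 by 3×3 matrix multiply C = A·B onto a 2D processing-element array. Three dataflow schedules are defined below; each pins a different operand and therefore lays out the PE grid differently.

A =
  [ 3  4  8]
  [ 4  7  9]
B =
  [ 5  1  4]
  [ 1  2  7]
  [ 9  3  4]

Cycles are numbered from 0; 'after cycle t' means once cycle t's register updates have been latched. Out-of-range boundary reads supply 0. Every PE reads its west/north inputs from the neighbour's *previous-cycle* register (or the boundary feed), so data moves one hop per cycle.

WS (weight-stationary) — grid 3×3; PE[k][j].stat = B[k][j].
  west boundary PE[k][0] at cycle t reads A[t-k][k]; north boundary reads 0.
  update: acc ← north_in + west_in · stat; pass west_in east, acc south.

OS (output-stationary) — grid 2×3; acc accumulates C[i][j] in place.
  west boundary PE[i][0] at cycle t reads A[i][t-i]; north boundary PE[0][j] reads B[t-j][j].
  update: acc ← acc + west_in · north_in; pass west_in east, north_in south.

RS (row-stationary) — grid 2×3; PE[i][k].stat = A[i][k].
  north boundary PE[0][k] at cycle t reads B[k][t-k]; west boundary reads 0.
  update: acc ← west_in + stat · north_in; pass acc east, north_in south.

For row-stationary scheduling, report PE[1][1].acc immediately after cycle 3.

PE[1][1].acc = 18

RS 2×3: PE[1][1] cycle-by-cycle (with neighbour feeds):
  cycle 0: PE[0][1] → acc 0, east 0, south 0
  cycle 0: PE[1][0] → acc 0, east 0, south 0
  cycle 0: PE[1][1] → acc 0, east 0, south 0
  cycle 1: PE[0][1] → acc 19, east 19, south 1
  cycle 1: PE[1][0] → acc 20, east 20, south 5
  cycle 1: PE[1][1] → acc 0, east 0, south 0
  cycle 2: PE[0][1] → acc 11, east 11, south 2
  cycle 2: PE[1][0] → acc 4, east 4, south 1
  cycle 2: PE[1][1] → acc 27, east 27, south 1
  cycle 3: PE[0][1] → acc 40, east 40, south 7
  cycle 3: PE[1][0] → acc 16, east 16, south 4
  cycle 3: PE[1][1] → acc 18, east 18, south 2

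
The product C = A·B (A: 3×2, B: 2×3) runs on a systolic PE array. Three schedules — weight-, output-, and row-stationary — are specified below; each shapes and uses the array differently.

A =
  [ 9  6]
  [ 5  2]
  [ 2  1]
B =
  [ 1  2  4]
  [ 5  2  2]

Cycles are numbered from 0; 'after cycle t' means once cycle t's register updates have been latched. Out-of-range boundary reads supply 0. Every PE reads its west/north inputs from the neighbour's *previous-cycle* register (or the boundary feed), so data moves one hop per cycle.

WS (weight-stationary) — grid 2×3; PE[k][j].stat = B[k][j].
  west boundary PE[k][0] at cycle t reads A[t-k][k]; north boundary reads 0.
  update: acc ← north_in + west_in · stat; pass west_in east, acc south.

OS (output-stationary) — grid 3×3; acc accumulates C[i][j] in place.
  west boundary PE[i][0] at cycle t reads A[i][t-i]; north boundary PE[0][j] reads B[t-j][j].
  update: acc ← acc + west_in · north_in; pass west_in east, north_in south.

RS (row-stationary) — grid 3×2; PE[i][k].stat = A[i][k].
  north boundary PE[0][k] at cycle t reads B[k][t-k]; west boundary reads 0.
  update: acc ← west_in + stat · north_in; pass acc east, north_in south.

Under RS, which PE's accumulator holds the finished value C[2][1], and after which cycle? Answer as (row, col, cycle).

Under RS, C[2][1] lands at PE[2][1]:
  after 0 — PE[2][1] acc=0, pass-E 0, pass-S 0
  after 1 — PE[2][1] acc=0, pass-E 0, pass-S 0
  after 2 — PE[2][1] acc=0, pass-E 0, pass-S 0
  after 3 — PE[2][1] acc=7, pass-E 7, pass-S 5
  after 4 — PE[2][1] acc=6, pass-E 6, pass-S 2

(row, col, cycle) = (2, 1, 4)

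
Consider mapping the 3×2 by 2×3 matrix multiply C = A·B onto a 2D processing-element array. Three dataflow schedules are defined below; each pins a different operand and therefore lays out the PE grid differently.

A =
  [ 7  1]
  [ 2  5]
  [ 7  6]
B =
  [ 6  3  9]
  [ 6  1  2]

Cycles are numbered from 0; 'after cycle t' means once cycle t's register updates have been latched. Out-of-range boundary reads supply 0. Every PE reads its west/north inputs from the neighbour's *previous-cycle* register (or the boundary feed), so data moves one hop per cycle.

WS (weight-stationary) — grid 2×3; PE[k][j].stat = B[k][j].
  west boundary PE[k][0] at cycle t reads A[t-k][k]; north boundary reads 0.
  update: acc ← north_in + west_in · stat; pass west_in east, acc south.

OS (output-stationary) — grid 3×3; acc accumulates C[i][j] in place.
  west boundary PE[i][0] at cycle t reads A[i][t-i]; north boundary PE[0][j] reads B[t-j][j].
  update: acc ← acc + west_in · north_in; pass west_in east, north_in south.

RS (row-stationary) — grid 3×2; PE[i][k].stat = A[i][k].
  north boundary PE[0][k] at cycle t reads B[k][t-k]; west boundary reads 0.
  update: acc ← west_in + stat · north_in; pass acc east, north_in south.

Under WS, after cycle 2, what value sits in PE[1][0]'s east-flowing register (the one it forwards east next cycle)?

WS (2×3). Following PE[1][0] plus its west/north inputs:
  after 0 — PE[0][0] acc=42, pass-E 7, pass-S 42
  after 0 — PE[1][0] acc=0, pass-E 0, pass-S 0
  after 1 — PE[0][0] acc=12, pass-E 2, pass-S 12
  after 1 — PE[1][0] acc=48, pass-E 1, pass-S 48
  after 2 — PE[0][0] acc=42, pass-E 7, pass-S 42
  after 2 — PE[1][0] acc=42, pass-E 5, pass-S 42

register = 5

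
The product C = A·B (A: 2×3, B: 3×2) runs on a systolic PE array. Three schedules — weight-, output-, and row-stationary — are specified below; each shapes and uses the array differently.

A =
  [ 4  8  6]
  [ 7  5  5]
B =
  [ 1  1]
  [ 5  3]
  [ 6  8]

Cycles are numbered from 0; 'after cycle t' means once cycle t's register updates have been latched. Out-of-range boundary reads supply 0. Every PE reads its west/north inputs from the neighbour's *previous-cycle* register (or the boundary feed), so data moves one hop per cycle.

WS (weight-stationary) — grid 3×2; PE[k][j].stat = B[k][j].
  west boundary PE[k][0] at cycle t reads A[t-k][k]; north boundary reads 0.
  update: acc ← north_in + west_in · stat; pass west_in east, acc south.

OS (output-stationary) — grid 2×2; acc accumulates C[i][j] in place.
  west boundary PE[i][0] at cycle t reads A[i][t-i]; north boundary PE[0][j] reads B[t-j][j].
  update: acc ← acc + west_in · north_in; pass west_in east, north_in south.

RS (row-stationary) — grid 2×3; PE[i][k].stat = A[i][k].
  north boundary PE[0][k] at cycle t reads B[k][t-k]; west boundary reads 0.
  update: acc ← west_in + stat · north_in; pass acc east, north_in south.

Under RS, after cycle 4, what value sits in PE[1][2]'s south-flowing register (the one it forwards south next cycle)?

Tracing RS — 2×3 array, target PE[1][2]:
  @0  [0,2]  acc 0  |  →0  ↓0
  @0  [1,1]  acc 0  |  →0  ↓0
  @0  [1,2]  acc 0  |  →0  ↓0
  @1  [0,2]  acc 0  |  →0  ↓0
  @1  [1,1]  acc 0  |  →0  ↓0
  @1  [1,2]  acc 0  |  →0  ↓0
  @2  [0,2]  acc 80  |  →80  ↓6
  @2  [1,1]  acc 32  |  →32  ↓5
  @2  [1,2]  acc 0  |  →0  ↓0
  @3  [0,2]  acc 76  |  →76  ↓8
  @3  [1,1]  acc 22  |  →22  ↓3
  @3  [1,2]  acc 62  |  →62  ↓6
  @4  [0,2]  acc 0  |  →0  ↓0
  @4  [1,1]  acc 0  |  →0  ↓0
  @4  [1,2]  acc 62  |  →62  ↓8

register = 8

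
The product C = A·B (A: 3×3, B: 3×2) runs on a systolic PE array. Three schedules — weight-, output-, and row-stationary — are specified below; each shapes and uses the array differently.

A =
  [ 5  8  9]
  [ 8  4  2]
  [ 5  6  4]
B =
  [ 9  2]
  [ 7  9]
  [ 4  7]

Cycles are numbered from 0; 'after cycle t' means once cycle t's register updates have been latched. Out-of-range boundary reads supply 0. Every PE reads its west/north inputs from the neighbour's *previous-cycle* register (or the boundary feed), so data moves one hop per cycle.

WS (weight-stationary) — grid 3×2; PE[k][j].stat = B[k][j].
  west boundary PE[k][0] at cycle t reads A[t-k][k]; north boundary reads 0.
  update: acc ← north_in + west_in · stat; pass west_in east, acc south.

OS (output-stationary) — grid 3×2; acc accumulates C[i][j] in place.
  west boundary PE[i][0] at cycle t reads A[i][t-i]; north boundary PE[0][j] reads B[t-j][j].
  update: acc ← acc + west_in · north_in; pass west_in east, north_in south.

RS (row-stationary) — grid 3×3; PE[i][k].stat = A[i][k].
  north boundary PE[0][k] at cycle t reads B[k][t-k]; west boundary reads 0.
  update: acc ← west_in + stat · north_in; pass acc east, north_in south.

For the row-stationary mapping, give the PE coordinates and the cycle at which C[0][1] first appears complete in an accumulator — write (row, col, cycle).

(row, col, cycle) = (0, 2, 3)

Under RS, C[0][1] lands at PE[0][2]:
  t=0 PE[0][2]: acc=0 h=0 v=0
  t=1 PE[0][2]: acc=0 h=0 v=0
  t=2 PE[0][2]: acc=137 h=137 v=4
  t=3 PE[0][2]: acc=145 h=145 v=7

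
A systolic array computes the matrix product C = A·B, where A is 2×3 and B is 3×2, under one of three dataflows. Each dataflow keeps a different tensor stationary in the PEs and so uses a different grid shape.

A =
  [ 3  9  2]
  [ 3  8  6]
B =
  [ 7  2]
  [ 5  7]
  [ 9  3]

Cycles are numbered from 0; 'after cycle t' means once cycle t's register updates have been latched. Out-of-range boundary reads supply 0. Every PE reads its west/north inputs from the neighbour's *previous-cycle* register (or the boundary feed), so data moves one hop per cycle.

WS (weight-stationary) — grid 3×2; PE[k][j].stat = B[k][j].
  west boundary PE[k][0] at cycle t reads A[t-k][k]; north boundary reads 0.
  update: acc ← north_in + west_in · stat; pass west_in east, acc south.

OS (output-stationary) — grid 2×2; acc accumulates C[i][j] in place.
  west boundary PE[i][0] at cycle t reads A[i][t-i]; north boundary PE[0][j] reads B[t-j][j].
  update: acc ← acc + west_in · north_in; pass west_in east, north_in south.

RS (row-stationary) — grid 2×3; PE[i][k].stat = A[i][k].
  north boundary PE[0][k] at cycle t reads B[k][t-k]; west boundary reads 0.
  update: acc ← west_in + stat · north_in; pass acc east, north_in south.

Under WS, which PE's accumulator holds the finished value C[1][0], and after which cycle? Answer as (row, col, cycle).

(row, col, cycle) = (2, 0, 3)

WS: C[1][0] accumulates in PE[2][0]:
  step 0 · PE2,0: acc=0; fwd→0 fwd↓0
  step 1 · PE2,0: acc=0; fwd→0 fwd↓0
  step 2 · PE2,0: acc=84; fwd→2 fwd↓84
  step 3 · PE2,0: acc=115; fwd→6 fwd↓115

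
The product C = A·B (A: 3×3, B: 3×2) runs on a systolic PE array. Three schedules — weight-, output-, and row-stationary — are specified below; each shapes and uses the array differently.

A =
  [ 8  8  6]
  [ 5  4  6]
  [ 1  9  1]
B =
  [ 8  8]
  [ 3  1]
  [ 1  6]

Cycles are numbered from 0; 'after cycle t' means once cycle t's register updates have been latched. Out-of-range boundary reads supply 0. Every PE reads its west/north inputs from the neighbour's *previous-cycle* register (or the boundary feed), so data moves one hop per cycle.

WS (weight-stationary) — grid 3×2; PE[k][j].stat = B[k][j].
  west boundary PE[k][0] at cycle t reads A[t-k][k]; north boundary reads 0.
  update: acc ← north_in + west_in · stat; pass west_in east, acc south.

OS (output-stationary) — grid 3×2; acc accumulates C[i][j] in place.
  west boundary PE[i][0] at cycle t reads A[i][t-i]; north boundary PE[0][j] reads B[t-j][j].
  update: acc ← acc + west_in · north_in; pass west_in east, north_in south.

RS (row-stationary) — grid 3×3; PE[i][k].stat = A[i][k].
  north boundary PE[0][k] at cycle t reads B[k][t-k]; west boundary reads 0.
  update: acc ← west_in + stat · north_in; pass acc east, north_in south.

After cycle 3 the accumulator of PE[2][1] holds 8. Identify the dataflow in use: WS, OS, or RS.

WS [3×2] PE[2][1] across cycles:
  [0] (2,1) acc=0 (h:0 v:0)
  [1] (2,1) acc=0 (h:0 v:0)
  [2] (2,1) acc=0 (h:0 v:0)
  [3] (2,1) acc=108 (h:6 v:108)
OS [3×2] PE[2][1] across cycles:
  [0] (2,1) acc=0 (h:0 v:0)
  [1] (2,1) acc=0 (h:0 v:0)
  [2] (2,1) acc=0 (h:0 v:0)
  [3] (2,1) acc=8 (h:1 v:8)
RS [3×3] PE[2][1] across cycles:
  [0] (2,1) acc=0 (h:0 v:0)
  [1] (2,1) acc=0 (h:0 v:0)
  [2] (2,1) acc=0 (h:0 v:0)
  [3] (2,1) acc=35 (h:35 v:3)

dataflow = OS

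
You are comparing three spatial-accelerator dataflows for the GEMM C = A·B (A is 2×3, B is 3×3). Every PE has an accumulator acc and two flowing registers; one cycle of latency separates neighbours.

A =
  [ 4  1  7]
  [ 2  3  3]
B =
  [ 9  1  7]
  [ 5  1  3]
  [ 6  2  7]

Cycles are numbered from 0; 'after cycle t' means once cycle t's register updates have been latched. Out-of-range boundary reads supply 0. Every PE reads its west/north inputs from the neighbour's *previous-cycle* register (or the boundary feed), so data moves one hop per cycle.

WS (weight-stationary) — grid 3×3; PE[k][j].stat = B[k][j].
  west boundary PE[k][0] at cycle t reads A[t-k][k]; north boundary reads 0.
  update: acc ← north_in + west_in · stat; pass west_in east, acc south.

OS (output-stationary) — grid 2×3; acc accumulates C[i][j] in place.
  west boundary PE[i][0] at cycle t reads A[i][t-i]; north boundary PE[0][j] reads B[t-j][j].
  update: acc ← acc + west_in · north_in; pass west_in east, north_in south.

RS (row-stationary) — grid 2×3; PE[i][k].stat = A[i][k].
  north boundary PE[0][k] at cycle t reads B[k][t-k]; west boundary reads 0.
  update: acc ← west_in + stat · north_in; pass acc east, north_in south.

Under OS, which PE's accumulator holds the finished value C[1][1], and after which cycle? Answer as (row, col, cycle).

OS: C[1][1] accumulates in PE[1][1]:
  step 0 · PE1,1: acc=0; fwd→0 fwd↓0
  step 1 · PE1,1: acc=0; fwd→0 fwd↓0
  step 2 · PE1,1: acc=2; fwd→2 fwd↓1
  step 3 · PE1,1: acc=5; fwd→3 fwd↓1
  step 4 · PE1,1: acc=11; fwd→3 fwd↓2

(row, col, cycle) = (1, 1, 4)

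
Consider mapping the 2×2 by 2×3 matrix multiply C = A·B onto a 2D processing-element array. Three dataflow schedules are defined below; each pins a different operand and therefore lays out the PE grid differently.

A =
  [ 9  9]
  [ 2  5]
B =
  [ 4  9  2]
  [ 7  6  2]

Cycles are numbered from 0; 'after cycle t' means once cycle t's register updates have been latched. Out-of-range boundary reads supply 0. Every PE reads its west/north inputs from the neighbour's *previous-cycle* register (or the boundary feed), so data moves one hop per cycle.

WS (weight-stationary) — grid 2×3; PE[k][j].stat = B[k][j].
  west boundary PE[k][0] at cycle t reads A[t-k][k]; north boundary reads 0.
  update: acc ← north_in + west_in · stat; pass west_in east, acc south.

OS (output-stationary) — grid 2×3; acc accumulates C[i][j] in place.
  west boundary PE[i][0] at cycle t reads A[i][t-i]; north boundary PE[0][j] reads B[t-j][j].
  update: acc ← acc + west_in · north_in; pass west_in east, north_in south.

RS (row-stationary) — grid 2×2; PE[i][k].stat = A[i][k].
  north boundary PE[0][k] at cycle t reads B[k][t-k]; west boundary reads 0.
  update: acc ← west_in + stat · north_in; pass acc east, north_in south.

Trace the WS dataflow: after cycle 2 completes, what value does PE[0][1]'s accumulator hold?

WS (2×3). Following PE[0][1] plus its west/north inputs:
  after 0 — PE[0][0] acc=36, pass-E 9, pass-S 36
  after 0 — PE[0][1] acc=0, pass-E 0, pass-S 0
  after 1 — PE[0][0] acc=8, pass-E 2, pass-S 8
  after 1 — PE[0][1] acc=81, pass-E 9, pass-S 81
  after 2 — PE[0][0] acc=0, pass-E 0, pass-S 0
  after 2 — PE[0][1] acc=18, pass-E 2, pass-S 18

PE[0][1].acc = 18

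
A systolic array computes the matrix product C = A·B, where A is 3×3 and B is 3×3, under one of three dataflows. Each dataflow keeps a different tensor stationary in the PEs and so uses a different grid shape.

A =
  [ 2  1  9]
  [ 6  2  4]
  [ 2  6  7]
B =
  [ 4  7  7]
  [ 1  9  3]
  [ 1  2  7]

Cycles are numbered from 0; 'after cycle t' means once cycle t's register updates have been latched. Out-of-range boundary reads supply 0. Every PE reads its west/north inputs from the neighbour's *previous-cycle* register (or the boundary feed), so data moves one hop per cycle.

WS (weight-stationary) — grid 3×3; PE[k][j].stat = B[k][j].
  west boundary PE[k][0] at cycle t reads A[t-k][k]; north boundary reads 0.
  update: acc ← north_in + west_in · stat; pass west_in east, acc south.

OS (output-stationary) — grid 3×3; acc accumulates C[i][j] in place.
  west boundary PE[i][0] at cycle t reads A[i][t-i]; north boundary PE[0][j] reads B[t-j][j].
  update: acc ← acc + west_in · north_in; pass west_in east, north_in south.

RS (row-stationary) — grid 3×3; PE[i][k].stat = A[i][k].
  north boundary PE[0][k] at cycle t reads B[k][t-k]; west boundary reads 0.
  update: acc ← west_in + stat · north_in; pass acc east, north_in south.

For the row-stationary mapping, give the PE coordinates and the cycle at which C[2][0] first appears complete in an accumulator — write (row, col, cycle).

(row, col, cycle) = (2, 2, 4)

RS — PE[2][2] is where C[2][0] collects:
  cycle 0: PE[2][2] → acc 0, east 0, south 0
  cycle 1: PE[2][2] → acc 0, east 0, south 0
  cycle 2: PE[2][2] → acc 0, east 0, south 0
  cycle 3: PE[2][2] → acc 0, east 0, south 0
  cycle 4: PE[2][2] → acc 21, east 21, south 1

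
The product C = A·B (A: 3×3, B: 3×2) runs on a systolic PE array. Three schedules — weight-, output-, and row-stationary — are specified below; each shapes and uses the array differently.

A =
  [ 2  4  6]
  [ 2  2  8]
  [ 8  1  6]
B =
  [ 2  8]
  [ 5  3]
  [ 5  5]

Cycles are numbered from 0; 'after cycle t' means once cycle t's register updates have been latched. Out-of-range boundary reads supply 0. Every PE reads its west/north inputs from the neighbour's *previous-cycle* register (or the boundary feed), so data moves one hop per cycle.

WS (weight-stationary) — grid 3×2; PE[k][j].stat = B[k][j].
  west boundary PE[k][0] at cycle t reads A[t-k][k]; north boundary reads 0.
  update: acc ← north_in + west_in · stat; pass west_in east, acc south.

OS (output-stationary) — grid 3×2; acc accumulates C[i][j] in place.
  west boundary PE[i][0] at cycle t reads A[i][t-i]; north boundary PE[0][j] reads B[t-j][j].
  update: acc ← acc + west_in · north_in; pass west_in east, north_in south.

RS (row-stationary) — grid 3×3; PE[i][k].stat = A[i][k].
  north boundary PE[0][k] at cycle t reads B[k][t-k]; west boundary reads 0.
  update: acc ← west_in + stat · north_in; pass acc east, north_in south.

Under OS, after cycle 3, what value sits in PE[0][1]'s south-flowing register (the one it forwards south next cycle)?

OS (3×2). Following PE[0][1] plus its west/north inputs:
  cycle 0: PE[0][0] → acc 4, east 2, south 2
  cycle 0: PE[0][1] → acc 0, east 0, south 0
  cycle 1: PE[0][0] → acc 24, east 4, south 5
  cycle 1: PE[0][1] → acc 16, east 2, south 8
  cycle 2: PE[0][0] → acc 54, east 6, south 5
  cycle 2: PE[0][1] → acc 28, east 4, south 3
  cycle 3: PE[0][0] → acc 54, east 0, south 0
  cycle 3: PE[0][1] → acc 58, east 6, south 5

register = 5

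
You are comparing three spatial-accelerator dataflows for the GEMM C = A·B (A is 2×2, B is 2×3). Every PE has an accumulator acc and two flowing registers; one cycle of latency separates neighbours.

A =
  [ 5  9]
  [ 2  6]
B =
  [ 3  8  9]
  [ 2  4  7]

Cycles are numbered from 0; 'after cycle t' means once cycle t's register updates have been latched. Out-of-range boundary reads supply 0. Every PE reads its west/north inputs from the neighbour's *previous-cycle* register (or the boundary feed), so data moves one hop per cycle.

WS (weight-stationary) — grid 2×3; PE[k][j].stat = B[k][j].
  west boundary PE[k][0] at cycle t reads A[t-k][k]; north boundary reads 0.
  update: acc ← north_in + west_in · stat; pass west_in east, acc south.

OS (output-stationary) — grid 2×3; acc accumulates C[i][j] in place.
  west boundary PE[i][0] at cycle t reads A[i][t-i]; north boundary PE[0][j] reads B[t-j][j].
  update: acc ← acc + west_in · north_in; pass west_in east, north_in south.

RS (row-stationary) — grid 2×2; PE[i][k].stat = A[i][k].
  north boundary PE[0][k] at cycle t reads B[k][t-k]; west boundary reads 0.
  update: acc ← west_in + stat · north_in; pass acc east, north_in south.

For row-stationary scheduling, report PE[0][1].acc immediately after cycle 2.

PE[0][1].acc = 76

RS on a 2×2 grid — tracing PE[0][1] and its feeders:
  @0  [0,0]  acc 15  |  →15  ↓3
  @0  [0,1]  acc 0  |  →0  ↓0
  @1  [0,0]  acc 40  |  →40  ↓8
  @1  [0,1]  acc 33  |  →33  ↓2
  @2  [0,0]  acc 45  |  →45  ↓9
  @2  [0,1]  acc 76  |  →76  ↓4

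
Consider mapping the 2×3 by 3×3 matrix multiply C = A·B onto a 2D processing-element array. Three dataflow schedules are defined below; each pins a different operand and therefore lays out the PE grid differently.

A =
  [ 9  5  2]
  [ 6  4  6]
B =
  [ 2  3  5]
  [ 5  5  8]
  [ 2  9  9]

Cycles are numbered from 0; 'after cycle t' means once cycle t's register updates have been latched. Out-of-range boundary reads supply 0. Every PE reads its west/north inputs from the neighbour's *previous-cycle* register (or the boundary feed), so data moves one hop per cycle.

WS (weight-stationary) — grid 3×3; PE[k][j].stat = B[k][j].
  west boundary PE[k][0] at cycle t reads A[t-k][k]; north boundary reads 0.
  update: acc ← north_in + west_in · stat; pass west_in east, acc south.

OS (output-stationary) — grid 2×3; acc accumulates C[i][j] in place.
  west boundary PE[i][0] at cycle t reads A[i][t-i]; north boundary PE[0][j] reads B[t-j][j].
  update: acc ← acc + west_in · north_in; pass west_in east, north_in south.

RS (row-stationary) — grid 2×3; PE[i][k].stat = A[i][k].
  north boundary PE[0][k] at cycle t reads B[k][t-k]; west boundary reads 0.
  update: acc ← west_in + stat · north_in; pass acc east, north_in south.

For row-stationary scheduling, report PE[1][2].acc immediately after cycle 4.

RS on a 2×3 grid — tracing PE[1][2] and its feeders:
  t=0 PE[0][2]: acc=0 h=0 v=0
  t=0 PE[1][1]: acc=0 h=0 v=0
  t=0 PE[1][2]: acc=0 h=0 v=0
  t=1 PE[0][2]: acc=0 h=0 v=0
  t=1 PE[1][1]: acc=0 h=0 v=0
  t=1 PE[1][2]: acc=0 h=0 v=0
  t=2 PE[0][2]: acc=47 h=47 v=2
  t=2 PE[1][1]: acc=32 h=32 v=5
  t=2 PE[1][2]: acc=0 h=0 v=0
  t=3 PE[0][2]: acc=70 h=70 v=9
  t=3 PE[1][1]: acc=38 h=38 v=5
  t=3 PE[1][2]: acc=44 h=44 v=2
  t=4 PE[0][2]: acc=103 h=103 v=9
  t=4 PE[1][1]: acc=62 h=62 v=8
  t=4 PE[1][2]: acc=92 h=92 v=9

PE[1][2].acc = 92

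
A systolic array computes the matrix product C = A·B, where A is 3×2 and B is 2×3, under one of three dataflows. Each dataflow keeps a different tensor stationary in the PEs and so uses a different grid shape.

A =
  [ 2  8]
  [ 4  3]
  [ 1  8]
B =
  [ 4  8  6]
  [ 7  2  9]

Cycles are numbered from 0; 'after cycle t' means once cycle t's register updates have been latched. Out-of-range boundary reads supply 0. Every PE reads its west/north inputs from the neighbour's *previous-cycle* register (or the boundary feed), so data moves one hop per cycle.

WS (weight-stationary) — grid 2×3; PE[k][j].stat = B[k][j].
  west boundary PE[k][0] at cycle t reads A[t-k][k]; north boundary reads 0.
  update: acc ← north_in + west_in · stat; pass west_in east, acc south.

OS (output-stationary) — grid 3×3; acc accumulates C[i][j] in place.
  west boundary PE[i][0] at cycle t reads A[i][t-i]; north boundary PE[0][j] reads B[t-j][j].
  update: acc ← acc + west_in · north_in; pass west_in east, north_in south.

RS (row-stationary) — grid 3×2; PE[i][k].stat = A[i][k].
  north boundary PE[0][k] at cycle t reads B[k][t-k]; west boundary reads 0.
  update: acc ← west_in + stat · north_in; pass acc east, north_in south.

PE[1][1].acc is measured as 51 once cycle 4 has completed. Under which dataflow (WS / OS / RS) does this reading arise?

WS (2×3 grid), PE[1][1]:
  @0  [1,1]  acc 0  |  →0  ↓0
  @1  [1,1]  acc 0  |  →0  ↓0
  @2  [1,1]  acc 32  |  →8  ↓32
  @3  [1,1]  acc 38  |  →3  ↓38
  @4  [1,1]  acc 24  |  →8  ↓24
OS (3×3 grid), PE[1][1]:
  @0  [1,1]  acc 0  |  →0  ↓0
  @1  [1,1]  acc 0  |  →0  ↓0
  @2  [1,1]  acc 32  |  →4  ↓8
  @3  [1,1]  acc 38  |  →3  ↓2
  @4  [1,1]  acc 38  |  →0  ↓0
RS (3×2 grid), PE[1][1]:
  @0  [1,1]  acc 0  |  →0  ↓0
  @1  [1,1]  acc 0  |  →0  ↓0
  @2  [1,1]  acc 37  |  →37  ↓7
  @3  [1,1]  acc 38  |  →38  ↓2
  @4  [1,1]  acc 51  |  →51  ↓9

dataflow = RS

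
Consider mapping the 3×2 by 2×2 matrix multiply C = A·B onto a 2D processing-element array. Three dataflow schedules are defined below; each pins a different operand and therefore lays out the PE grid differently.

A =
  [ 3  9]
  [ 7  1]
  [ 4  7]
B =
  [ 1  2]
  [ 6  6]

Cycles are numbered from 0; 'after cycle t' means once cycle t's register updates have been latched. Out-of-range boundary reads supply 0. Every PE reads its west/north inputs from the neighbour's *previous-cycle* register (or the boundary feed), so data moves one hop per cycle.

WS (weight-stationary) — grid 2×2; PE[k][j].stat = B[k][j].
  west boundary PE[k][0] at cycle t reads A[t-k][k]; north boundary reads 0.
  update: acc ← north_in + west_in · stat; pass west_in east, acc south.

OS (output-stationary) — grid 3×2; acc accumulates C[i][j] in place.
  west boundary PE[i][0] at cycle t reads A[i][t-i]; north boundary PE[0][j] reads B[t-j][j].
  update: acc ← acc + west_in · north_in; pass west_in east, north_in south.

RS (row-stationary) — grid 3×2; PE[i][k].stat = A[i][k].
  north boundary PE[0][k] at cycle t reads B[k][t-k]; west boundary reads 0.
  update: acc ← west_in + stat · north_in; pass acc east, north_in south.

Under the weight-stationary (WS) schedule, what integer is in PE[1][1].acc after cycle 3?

PE[1][1].acc = 20

Tracing WS — 2×2 array, target PE[1][1]:
  t=0 PE[0][1]: acc=0 h=0 v=0
  t=0 PE[1][0]: acc=0 h=0 v=0
  t=0 PE[1][1]: acc=0 h=0 v=0
  t=1 PE[0][1]: acc=6 h=3 v=6
  t=1 PE[1][0]: acc=57 h=9 v=57
  t=1 PE[1][1]: acc=0 h=0 v=0
  t=2 PE[0][1]: acc=14 h=7 v=14
  t=2 PE[1][0]: acc=13 h=1 v=13
  t=2 PE[1][1]: acc=60 h=9 v=60
  t=3 PE[0][1]: acc=8 h=4 v=8
  t=3 PE[1][0]: acc=46 h=7 v=46
  t=3 PE[1][1]: acc=20 h=1 v=20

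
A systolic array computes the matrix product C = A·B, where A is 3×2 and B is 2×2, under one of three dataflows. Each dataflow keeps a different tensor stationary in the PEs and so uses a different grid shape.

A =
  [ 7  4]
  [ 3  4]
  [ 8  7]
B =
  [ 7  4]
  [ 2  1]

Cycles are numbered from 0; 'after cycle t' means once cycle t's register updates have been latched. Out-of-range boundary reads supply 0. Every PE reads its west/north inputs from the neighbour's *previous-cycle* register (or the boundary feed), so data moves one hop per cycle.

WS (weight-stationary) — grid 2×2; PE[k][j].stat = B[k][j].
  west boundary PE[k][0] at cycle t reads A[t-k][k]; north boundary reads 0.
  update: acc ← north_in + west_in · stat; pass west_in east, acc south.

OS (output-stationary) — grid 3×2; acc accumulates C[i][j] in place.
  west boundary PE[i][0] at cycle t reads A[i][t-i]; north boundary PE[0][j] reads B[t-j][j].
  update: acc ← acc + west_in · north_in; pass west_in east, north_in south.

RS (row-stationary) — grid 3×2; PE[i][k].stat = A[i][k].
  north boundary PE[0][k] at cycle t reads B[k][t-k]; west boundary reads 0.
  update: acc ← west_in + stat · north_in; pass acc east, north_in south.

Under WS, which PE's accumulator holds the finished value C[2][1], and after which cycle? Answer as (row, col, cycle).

(row, col, cycle) = (1, 1, 4)

WS — PE[1][1] is where C[2][1] collects:
  c0 r1c1: 0 / 0 / 0
  c1 r1c1: 0 / 0 / 0
  c2 r1c1: 32 / 4 / 32
  c3 r1c1: 16 / 4 / 16
  c4 r1c1: 39 / 7 / 39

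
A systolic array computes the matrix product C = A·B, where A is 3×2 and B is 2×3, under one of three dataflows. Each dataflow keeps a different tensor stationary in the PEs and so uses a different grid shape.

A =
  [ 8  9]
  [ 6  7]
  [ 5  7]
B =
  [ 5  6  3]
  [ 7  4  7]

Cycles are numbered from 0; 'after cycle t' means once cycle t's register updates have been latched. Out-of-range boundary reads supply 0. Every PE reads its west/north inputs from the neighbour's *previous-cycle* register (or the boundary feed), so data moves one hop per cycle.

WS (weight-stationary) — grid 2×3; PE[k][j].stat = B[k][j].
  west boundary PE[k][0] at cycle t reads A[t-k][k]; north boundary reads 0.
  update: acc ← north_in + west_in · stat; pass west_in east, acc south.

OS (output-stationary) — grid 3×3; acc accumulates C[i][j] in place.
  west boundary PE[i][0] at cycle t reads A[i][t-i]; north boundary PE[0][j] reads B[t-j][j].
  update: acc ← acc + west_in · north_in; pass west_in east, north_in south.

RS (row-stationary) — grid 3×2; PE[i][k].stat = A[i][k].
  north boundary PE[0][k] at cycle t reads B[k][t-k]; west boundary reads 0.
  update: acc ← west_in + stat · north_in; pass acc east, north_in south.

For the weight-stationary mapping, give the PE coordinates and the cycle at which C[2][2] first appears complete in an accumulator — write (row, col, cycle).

WS: C[2][2] accumulates in PE[1][2]:
  [0] (1,2) acc=0 (h:0 v:0)
  [1] (1,2) acc=0 (h:0 v:0)
  [2] (1,2) acc=0 (h:0 v:0)
  [3] (1,2) acc=87 (h:9 v:87)
  [4] (1,2) acc=67 (h:7 v:67)
  [5] (1,2) acc=64 (h:7 v:64)

(row, col, cycle) = (1, 2, 5)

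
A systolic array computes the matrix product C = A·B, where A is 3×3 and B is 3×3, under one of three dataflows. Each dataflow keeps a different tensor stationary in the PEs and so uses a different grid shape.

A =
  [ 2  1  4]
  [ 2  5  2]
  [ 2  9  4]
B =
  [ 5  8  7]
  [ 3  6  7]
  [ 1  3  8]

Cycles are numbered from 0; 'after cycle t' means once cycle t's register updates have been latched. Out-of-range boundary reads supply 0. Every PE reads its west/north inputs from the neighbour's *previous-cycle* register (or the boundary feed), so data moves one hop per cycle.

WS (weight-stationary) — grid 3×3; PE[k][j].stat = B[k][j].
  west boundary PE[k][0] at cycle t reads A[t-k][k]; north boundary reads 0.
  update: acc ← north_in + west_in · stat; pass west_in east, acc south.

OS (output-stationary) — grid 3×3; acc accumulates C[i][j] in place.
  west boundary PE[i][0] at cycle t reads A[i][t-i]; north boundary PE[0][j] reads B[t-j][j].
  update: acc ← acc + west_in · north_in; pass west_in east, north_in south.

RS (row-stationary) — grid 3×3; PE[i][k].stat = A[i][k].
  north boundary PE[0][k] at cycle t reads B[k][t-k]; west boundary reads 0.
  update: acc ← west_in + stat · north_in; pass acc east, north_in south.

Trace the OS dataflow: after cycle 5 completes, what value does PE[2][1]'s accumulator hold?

PE[2][1].acc = 82

Tracing OS — 3×3 array, target PE[2][1]:
  0: (1,1).acc=0  regs=<0,0>
  0: (2,0).acc=0  regs=<0,0>
  0: (2,1).acc=0  regs=<0,0>
  1: (1,1).acc=0  regs=<0,0>
  1: (2,0).acc=0  regs=<0,0>
  1: (2,1).acc=0  regs=<0,0>
  2: (1,1).acc=16  regs=<2,8>
  2: (2,0).acc=10  regs=<2,5>
  2: (2,1).acc=0  regs=<0,0>
  3: (1,1).acc=46  regs=<5,6>
  3: (2,0).acc=37  regs=<9,3>
  3: (2,1).acc=16  regs=<2,8>
  4: (1,1).acc=52  regs=<2,3>
  4: (2,0).acc=41  regs=<4,1>
  4: (2,1).acc=70  regs=<9,6>
  5: (1,1).acc=52  regs=<0,0>
  5: (2,0).acc=41  regs=<0,0>
  5: (2,1).acc=82  regs=<4,3>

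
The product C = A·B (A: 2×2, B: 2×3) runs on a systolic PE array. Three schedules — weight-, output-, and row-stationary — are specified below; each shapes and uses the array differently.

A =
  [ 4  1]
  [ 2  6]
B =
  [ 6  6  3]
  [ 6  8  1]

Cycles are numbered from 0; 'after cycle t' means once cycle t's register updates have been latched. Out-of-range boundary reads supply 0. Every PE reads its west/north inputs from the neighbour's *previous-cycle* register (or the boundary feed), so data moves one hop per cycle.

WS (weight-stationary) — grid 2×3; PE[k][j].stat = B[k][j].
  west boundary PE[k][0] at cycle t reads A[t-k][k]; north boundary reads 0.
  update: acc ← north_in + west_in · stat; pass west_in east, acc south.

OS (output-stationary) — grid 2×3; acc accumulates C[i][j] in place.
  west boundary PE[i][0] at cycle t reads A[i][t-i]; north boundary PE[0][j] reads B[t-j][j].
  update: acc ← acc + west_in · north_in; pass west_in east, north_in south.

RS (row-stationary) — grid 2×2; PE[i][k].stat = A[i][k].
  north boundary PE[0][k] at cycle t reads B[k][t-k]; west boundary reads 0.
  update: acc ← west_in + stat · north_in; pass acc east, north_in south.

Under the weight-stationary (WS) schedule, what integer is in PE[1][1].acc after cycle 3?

PE[1][1].acc = 60

WS 2×3: PE[1][1] cycle-by-cycle (with neighbour feeds):
  after 0 — PE[0][1] acc=0, pass-E 0, pass-S 0
  after 0 — PE[1][0] acc=0, pass-E 0, pass-S 0
  after 0 — PE[1][1] acc=0, pass-E 0, pass-S 0
  after 1 — PE[0][1] acc=24, pass-E 4, pass-S 24
  after 1 — PE[1][0] acc=30, pass-E 1, pass-S 30
  after 1 — PE[1][1] acc=0, pass-E 0, pass-S 0
  after 2 — PE[0][1] acc=12, pass-E 2, pass-S 12
  after 2 — PE[1][0] acc=48, pass-E 6, pass-S 48
  after 2 — PE[1][1] acc=32, pass-E 1, pass-S 32
  after 3 — PE[0][1] acc=0, pass-E 0, pass-S 0
  after 3 — PE[1][0] acc=0, pass-E 0, pass-S 0
  after 3 — PE[1][1] acc=60, pass-E 6, pass-S 60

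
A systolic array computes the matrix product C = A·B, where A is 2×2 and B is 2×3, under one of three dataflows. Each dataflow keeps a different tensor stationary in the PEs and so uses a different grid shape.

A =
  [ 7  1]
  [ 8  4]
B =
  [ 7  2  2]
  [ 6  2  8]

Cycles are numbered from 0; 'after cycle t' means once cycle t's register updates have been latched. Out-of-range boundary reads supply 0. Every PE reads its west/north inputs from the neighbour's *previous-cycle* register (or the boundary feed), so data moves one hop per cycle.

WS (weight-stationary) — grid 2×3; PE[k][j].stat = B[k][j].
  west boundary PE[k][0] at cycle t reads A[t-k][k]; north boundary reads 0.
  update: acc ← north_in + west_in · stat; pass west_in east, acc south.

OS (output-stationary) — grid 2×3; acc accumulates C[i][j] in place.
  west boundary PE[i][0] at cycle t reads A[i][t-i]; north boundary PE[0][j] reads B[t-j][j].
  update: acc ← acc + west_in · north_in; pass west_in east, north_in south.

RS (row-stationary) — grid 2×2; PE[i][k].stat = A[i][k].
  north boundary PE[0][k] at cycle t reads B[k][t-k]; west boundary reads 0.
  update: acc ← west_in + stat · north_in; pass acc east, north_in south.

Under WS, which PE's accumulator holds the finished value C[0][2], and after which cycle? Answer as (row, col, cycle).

WS — PE[1][2] is where C[0][2] collects:
  [0] (1,2) acc=0 (h:0 v:0)
  [1] (1,2) acc=0 (h:0 v:0)
  [2] (1,2) acc=0 (h:0 v:0)
  [3] (1,2) acc=22 (h:1 v:22)

(row, col, cycle) = (1, 2, 3)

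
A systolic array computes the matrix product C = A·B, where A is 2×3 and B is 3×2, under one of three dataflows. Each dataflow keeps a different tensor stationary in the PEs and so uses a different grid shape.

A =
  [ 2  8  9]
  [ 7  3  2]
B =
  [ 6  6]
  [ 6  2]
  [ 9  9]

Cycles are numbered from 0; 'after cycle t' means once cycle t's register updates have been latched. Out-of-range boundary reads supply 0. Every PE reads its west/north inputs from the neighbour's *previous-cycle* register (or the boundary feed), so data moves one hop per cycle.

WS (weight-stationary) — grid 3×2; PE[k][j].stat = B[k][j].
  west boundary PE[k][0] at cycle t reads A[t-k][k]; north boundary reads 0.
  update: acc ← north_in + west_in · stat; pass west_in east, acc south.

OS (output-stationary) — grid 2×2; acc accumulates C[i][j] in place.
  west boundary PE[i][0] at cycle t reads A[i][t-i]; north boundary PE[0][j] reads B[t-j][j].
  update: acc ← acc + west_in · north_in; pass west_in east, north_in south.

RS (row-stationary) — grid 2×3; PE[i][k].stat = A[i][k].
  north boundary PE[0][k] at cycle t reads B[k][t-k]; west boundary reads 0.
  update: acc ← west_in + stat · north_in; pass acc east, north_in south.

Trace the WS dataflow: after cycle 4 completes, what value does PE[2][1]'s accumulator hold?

PE[2][1].acc = 66

WS (3×2). Following PE[2][1] plus its west/north inputs:
  c0 r1c1: 0 / 0 / 0
  c0 r2c0: 0 / 0 / 0
  c0 r2c1: 0 / 0 / 0
  c1 r1c1: 0 / 0 / 0
  c1 r2c0: 0 / 0 / 0
  c1 r2c1: 0 / 0 / 0
  c2 r1c1: 28 / 8 / 28
  c2 r2c0: 141 / 9 / 141
  c2 r2c1: 0 / 0 / 0
  c3 r1c1: 48 / 3 / 48
  c3 r2c0: 78 / 2 / 78
  c3 r2c1: 109 / 9 / 109
  c4 r1c1: 0 / 0 / 0
  c4 r2c0: 0 / 0 / 0
  c4 r2c1: 66 / 2 / 66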